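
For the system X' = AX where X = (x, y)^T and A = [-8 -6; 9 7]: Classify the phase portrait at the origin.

saddle

A = [[-8,-6],[9,7]]; det(A-λI) = λ^2 + λ - 2.
λ = 1, -2: opposite signs.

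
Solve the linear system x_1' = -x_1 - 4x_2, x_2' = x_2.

x_1(t) = 2K_1e^(t) + K_2e^(-t), x_2(t) = -K_1e^(t)

Coefficient matrix A = [[-1, -4], [0, 1]].
Characteristic polynomial det(A - λI) = λ^2 - 1 = 0.
Eigenvalues λ = 1, -1.
For λ=1: (A-λI) row 1 is [-2, -4], so an eigenvector is (2, -1).
For λ=-1: (A-λI) row 1 is [0, -4], so an eigenvector is (1, 0).
General solution: K_1e^(t)(2,-1) + K_2e^(-t)(1,0).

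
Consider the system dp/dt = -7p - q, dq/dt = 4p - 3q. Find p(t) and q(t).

p(t) = K_1e^(-5t) + K_2te^(-5t) - K_2e^(-5t), q(t) = -2K_1e^(-5t) - 2K_2te^(-5t) + K_2e^(-5t)

Coefficient matrix A = [[-7, -1], [4, -3]].
Characteristic polynomial det(A - λI) = λ^2 + 10λ + 25 = 0.
Single eigenvalue λ = -5 with algebraic multiplicity 2.
Eigenvector v = (1,-2); generalized eigenvector w with (A-λI)w=v is (-1,1).
General solution: e^(-5t)[K_1·v + K_2·(t·v + w)].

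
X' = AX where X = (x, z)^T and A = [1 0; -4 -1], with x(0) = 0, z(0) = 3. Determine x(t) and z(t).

Coefficient matrix A = [[1, 0], [-4, -1]].
Characteristic polynomial det(A - λI) = λ^2 - 1 = 0.
Eigenvalues λ = -1, 1.
For λ=-1: (A-λI) row 1 is [2, 0], so an eigenvector is (0, -1).
For λ=1: (A-λI) row 2 is [-4, -2], so an eigenvector is (-1, 2).
General solution: C_1e^(-t)(0,-1) + C_2e^(t)(-1,2).
Applying x(0)=0, z(0)=3 gives C_1=-3, C_2=0.

x(t) = 0, z(t) = 3e^(-t)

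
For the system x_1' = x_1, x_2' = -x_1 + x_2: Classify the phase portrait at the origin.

unstable improper node

A = [[1,0],[-1,1]]; det(A-λI) = λ^2 - 2λ + 1.
repeated λ = 1 with a single eigenvector.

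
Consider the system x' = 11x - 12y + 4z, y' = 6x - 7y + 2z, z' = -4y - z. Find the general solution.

Coefficient matrix A = [[11, -12, 4], [6, -7, 2], [0, -4, -1]].
det(A - λI) = 0 gives eigenvalues λ = -1, 1, 3.
For λ=-1: eigenvector (1,0,-3).
For λ=1: eigenvector (2,1,-2).
For λ=3: eigenvector (2,1,-1).
General solution: K_1e^(-t)(1,0,-3) + K_2e^(t)(2,1,-2) + K_3e^(3t)(2,1,-1).

x(t) = K_1e^(-t) + 2K_2e^(t) + 2K_3e^(3t), y(t) = K_2e^(t) + K_3e^(3t), z(t) = -3K_1e^(-t) - 2K_2e^(t) - K_3e^(3t)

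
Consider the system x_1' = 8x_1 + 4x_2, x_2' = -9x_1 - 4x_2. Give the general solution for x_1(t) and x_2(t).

x_1(t) = 2c_1e^(2t) + 2c_2te^(2t) + c_2e^(2t), x_2(t) = -3c_1e^(2t) - 3c_2te^(2t) - c_2e^(2t)

Coefficient matrix A = [[8, 4], [-9, -4]].
Characteristic polynomial det(A - λI) = λ^2 - 4λ + 4 = 0.
Single eigenvalue λ = 2 with algebraic multiplicity 2.
Eigenvector v = (2,-3); generalized eigenvector w with (A-λI)w=v is (1,-1).
General solution: e^(2t)[c_1·v + c_2·(t·v + w)].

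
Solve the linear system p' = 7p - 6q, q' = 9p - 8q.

p(t) = 2K_1e^(-2t) + K_2e^(t), q(t) = 3K_1e^(-2t) + K_2e^(t)

Coefficient matrix A = [[7, -6], [9, -8]].
Characteristic polynomial det(A - λI) = λ^2 + λ - 2 = 0.
Eigenvalues λ = -2, 1.
For λ=-2: (A-λI) row 1 is [9, -6], so an eigenvector is (2, 3).
For λ=1: (A-λI) row 1 is [6, -6], so an eigenvector is (1, 1).
General solution: K_1e^(-2t)(2,3) + K_2e^(t)(1,1).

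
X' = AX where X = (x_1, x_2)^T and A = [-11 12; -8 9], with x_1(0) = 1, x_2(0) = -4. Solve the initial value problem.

x_1(t) = -14e^(t) + 15e^(-3t), x_2(t) = -14e^(t) + 10e^(-3t)

Coefficient matrix A = [[-11, 12], [-8, 9]].
Characteristic polynomial det(A - λI) = λ^2 + 2λ - 3 = 0.
Eigenvalues λ = 1, -3.
For λ=1: (A-λI) row 1 is [-12, 12], so an eigenvector is (1, 1).
For λ=-3: (A-λI) row 1 is [-8, 12], so an eigenvector is (-3, -2).
General solution: K_1e^(t)(1,1) + K_2e^(-3t)(-3,-2).
Applying x_1(0)=1, x_2(0)=-4 gives K_1=-14, K_2=-5.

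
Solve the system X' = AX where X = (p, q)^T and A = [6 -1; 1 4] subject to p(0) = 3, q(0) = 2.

Coefficient matrix A = [[6, -1], [1, 4]].
Characteristic polynomial det(A - λI) = λ^2 - 10λ + 25 = 0.
Single eigenvalue λ = 5 with algebraic multiplicity 2.
Eigenvector v = (-1,-1); generalized eigenvector w with (A-λI)w=v is (2,3).
General solution: e^(5t)[C_1·v + C_2·(t·v + w)].
Applying p(0)=3, q(0)=2 gives C_1=-5, C_2=-1.

p(t) = te^(5t) + 3e^(5t), q(t) = te^(5t) + 2e^(5t)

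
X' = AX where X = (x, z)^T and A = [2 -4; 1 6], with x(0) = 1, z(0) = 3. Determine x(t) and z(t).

Coefficient matrix A = [[2, -4], [1, 6]].
Characteristic polynomial det(A - λI) = λ^2 - 8λ + 16 = 0.
Single eigenvalue λ = 4 with algebraic multiplicity 2.
Eigenvector v = (-2,1); generalized eigenvector w with (A-λI)w=v is (-3,2).
General solution: e^(4t)[c_1·v + c_2·(t·v + w)].
Applying x(0)=1, z(0)=3 gives c_1=-11, c_2=7.

x(t) = -14te^(4t) + e^(4t), z(t) = 7te^(4t) + 3e^(4t)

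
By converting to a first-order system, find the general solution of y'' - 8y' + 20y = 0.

Let x_1 = y, x_2 = y'. Then x_1' = x_2 and x_2' = -20x_1 + 8x_2.
A = [[0,1],[-20,8]]; det(A-λI) = λ^2 - 8λ + 20.
Eigenvalues λ = 4 ± 2i.

y(t) = c_1e^(4t)cos(2t) + c_2e^(4t)sin(2t)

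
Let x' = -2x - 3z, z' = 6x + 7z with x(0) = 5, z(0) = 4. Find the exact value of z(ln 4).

4552

A = [[-2,-3],[6,7]]; eigenvalues λ = 4, 1.
Eigenvectors: (1,-2) for λ=4, (-1,1) for λ=1.
From the initial condition, c_1 = -9, c_2 = -14.
z(ln 4) = (-9)(4^4)(-2) + (-14)(4^1)(1) = 4552.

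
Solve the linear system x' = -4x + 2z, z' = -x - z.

x(t) = 2C_1e^(-3t) + C_2e^(-2t), z(t) = C_1e^(-3t) + C_2e^(-2t)

Coefficient matrix A = [[-4, 2], [-1, -1]].
Characteristic polynomial det(A - λI) = λ^2 + 5λ + 6 = 0.
Eigenvalues λ = -3, -2.
For λ=-3: (A-λI) row 1 is [-1, 2], so an eigenvector is (2, 1).
For λ=-2: (A-λI) row 1 is [-2, 2], so an eigenvector is (1, 1).
General solution: C_1e^(-3t)(2,1) + C_2e^(-2t)(1,1).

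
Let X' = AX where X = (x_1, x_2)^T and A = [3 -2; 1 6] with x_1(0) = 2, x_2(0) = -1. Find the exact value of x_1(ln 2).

32

A = [[3,-2],[1,6]]; eigenvalues λ = 4, 5.
Eigenvectors: (-2,1) for λ=4, (-1,1) for λ=5.
From the initial condition, c_1 = -1, c_2 = 0.
x_1(ln 2) = (-1)(2^4)(-2) + (0)(2^5)(-1) = 32.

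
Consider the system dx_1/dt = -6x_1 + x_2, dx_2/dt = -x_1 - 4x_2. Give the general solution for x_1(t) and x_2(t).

x_1(t) = -K_1e^(-5t) - K_2te^(-5t) - K_2e^(-5t), x_2(t) = -K_1e^(-5t) - K_2te^(-5t) - 2K_2e^(-5t)

Coefficient matrix A = [[-6, 1], [-1, -4]].
Characteristic polynomial det(A - λI) = λ^2 + 10λ + 25 = 0.
Single eigenvalue λ = -5 with algebraic multiplicity 2.
Eigenvector v = (-1,-1); generalized eigenvector w with (A-λI)w=v is (-1,-2).
General solution: e^(-5t)[K_1·v + K_2·(t·v + w)].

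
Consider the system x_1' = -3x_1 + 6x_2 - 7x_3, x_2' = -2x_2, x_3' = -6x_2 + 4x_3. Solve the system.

x_1(t) = c_1e^(-3t) - c_2e^(-2t) - c_3e^(4t), x_2(t) = c_2e^(-2t), x_3(t) = c_2e^(-2t) + c_3e^(4t)

Coefficient matrix A = [[-3, 6, -7], [0, -2, 0], [0, -6, 4]].
det(A - λI) = 0 gives eigenvalues λ = -3, -2, 4.
For λ=-3: eigenvector (1,0,0).
For λ=-2: eigenvector (-1,1,1).
For λ=4: eigenvector (-1,0,1).
General solution: c_1e^(-3t)(1,0,0) + c_2e^(-2t)(-1,1,1) + c_3e^(4t)(-1,0,1).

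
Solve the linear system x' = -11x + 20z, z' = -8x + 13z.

Coefficient matrix A = [[-11, 20], [-8, 13]].
Characteristic polynomial det(A - λI) = λ^2 - 2λ + 17 = 0.
Eigenvalues λ = 1 ± 4i (complex conjugate pair).
For λ=1+4i: an eigenvector is (1,1) - i(2,1) = (1 - 2i, 1 - i).
A real fundamental pair from Re and Im of e^((1+4i)t)v: X_1 = e^(t)(cos(4t)·(1,1) + sin(4t)·(2,1)), X_2 = e^(t)(sin(4t)·(1,1) - cos(4t)·(2,1)).
General solution: C_1X_1 + C_2X_2.

x(t) = 2C_1e^(t)sin(4t) + C_1e^(t)cos(4t) + C_2e^(t)sin(4t) - 2C_2e^(t)cos(4t), z(t) = C_1e^(t)sin(4t) + C_1e^(t)cos(4t) + C_2e^(t)sin(4t) - C_2e^(t)cos(4t)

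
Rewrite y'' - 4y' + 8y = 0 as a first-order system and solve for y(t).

y(t) = c_1e^(2t)cos(2t) + c_2e^(2t)sin(2t)

Let x_1 = y, x_2 = y'. Then x_1' = x_2 and x_2' = -8x_1 + 4x_2.
A = [[0,1],[-8,4]]; det(A-λI) = λ^2 - 4λ + 8.
Eigenvalues λ = 2 ± 2i.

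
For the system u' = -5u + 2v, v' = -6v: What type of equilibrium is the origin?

A = [[-5,2],[0,-6]]; det(A-λI) = λ^2 + 11λ + 30.
λ = -6, -5: both negative.

stable node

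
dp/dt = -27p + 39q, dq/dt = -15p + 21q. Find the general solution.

p(t) = 2K_1e^(-3t)sin(3t) + 3K_1e^(-3t)cos(3t) + 3K_2e^(-3t)sin(3t) - 2K_2e^(-3t)cos(3t), q(t) = K_1e^(-3t)sin(3t) + 2K_1e^(-3t)cos(3t) + 2K_2e^(-3t)sin(3t) - K_2e^(-3t)cos(3t)

Coefficient matrix A = [[-27, 39], [-15, 21]].
Characteristic polynomial det(A - λI) = λ^2 + 6λ + 18 = 0.
Eigenvalues λ = -3 ± 3i (complex conjugate pair).
For λ=-3+3i: an eigenvector is (3,2) - i(2,1) = (3 - 2i, 2 - i).
A real fundamental pair from Re and Im of e^((-3+3i)t)v: X_1 = e^(-3t)(cos(3t)·(3,2) + sin(3t)·(2,1)), X_2 = e^(-3t)(sin(3t)·(3,2) - cos(3t)·(2,1)).
General solution: K_1X_1 + K_2X_2.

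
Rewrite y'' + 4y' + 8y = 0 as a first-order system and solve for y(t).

Let x_1 = y, x_2 = y'. Then x_1' = x_2 and x_2' = -8x_1 - 4x_2.
A = [[0,1],[-8,-4]]; det(A-λI) = λ^2 + 4λ + 8.
Eigenvalues λ = -2 ± 2i.

y(t) = c_1e^(-2t)cos(2t) + c_2e^(-2t)sin(2t)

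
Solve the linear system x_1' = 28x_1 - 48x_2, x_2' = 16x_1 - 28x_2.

x_1(t) = 2C_1e^(4t) + 3C_2e^(-4t), x_2(t) = C_1e^(4t) + 2C_2e^(-4t)

Coefficient matrix A = [[28, -48], [16, -28]].
Characteristic polynomial det(A - λI) = λ^2 - 16 = 0.
Eigenvalues λ = 4, -4.
For λ=4: (A-λI) row 1 is [24, -48], so an eigenvector is (2, 1).
For λ=-4: (A-λI) row 1 is [32, -48], so an eigenvector is (3, 2).
General solution: C_1e^(4t)(2,1) + C_2e^(-4t)(3,2).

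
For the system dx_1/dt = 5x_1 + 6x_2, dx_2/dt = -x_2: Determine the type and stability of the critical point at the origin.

saddle

A = [[5,6],[0,-1]]; det(A-λI) = λ^2 - 4λ - 5.
λ = 5, -1: opposite signs.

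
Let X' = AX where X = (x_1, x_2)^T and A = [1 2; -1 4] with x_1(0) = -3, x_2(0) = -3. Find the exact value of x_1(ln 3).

-81

A = [[1,2],[-1,4]]; eigenvalues λ = 3, 2.
Eigenvectors: (1,1) for λ=3, (2,1) for λ=2.
From the initial condition, c_1 = -3, c_2 = 0.
x_1(ln 3) = (-3)(3^3)(1) + (0)(3^2)(2) = -81.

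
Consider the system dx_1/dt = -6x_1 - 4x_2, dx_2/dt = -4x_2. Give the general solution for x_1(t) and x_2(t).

Coefficient matrix A = [[-6, -4], [0, -4]].
Characteristic polynomial det(A - λI) = λ^2 + 10λ + 24 = 0.
Eigenvalues λ = -6, -4.
For λ=-6: (A-λI) row 1 is [0, -4], so an eigenvector is (-1, 0).
For λ=-4: (A-λI) row 1 is [-2, -4], so an eigenvector is (-2, 1).
General solution: C_1e^(-6t)(-1,0) + C_2e^(-4t)(-2,1).

x_1(t) = -C_1e^(-6t) - 2C_2e^(-4t), x_2(t) = C_2e^(-4t)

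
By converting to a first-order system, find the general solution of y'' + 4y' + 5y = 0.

y(t) = K_1e^(-2t)cos(t) + K_2e^(-2t)sin(t)

Let x_1 = y, x_2 = y'. Then x_1' = x_2 and x_2' = -5x_1 - 4x_2.
A = [[0,1],[-5,-4]]; det(A-λI) = λ^2 + 4λ + 5.
Eigenvalues λ = -2 ± i.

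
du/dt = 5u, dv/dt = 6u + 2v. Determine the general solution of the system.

Coefficient matrix A = [[5, 0], [6, 2]].
Characteristic polynomial det(A - λI) = λ^2 - 7λ + 10 = 0.
Eigenvalues λ = 5, 2.
For λ=5: (A-λI) row 2 is [6, -3], so an eigenvector is (-1, -2).
For λ=2: (A-λI) row 1 is [3, 0], so an eigenvector is (0, 1).
General solution: K_1e^(5t)(-1,-2) + K_2e^(2t)(0,1).

u(t) = -K_1e^(5t), v(t) = -2K_1e^(5t) + K_2e^(2t)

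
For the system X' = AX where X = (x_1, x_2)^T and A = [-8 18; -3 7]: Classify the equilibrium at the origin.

A = [[-8,18],[-3,7]]; det(A-λI) = λ^2 + λ - 2.
λ = -2, 1: opposite signs.

saddle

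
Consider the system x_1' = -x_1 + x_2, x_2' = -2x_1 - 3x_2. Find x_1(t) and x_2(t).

Coefficient matrix A = [[-1, 1], [-2, -3]].
Characteristic polynomial det(A - λI) = λ^2 + 4λ + 5 = 0.
Eigenvalues λ = -2 ± i (complex conjugate pair).
For λ=-2+i: an eigenvector is (0,-1) - i(-1,1) = (0 + i, -1 - i).
A real fundamental pair from Re and Im of e^((-2+i)t)v: X_1 = e^(-2t)(cos(t)·(0,-1) + sin(t)·(-1,1)), X_2 = e^(-2t)(sin(t)·(0,-1) - cos(t)·(-1,1)).
General solution: C_1X_1 + C_2X_2.

x_1(t) = -C_1e^(-2t)sin(t) + C_2e^(-2t)cos(t), x_2(t) = C_1e^(-2t)sin(t) - C_1e^(-2t)cos(t) - C_2e^(-2t)sin(t) - C_2e^(-2t)cos(t)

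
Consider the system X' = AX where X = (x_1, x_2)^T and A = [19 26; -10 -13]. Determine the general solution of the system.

Coefficient matrix A = [[19, 26], [-10, -13]].
Characteristic polynomial det(A - λI) = λ^2 - 6λ + 13 = 0.
Eigenvalues λ = 3 ± 2i (complex conjugate pair).
For λ=3+2i: an eigenvector is (-2,1) - i(-3,2) = (-2 + 3i, 1 - 2i).
A real fundamental pair from Re and Im of e^((3+2i)t)v: X_1 = e^(3t)(cos(2t)·(-2,1) + sin(2t)·(-3,2)), X_2 = e^(3t)(sin(2t)·(-2,1) - cos(2t)·(-3,2)).
General solution: c_1X_1 + c_2X_2.

x_1(t) = -3c_1e^(3t)sin(2t) - 2c_1e^(3t)cos(2t) - 2c_2e^(3t)sin(2t) + 3c_2e^(3t)cos(2t), x_2(t) = 2c_1e^(3t)sin(2t) + c_1e^(3t)cos(2t) + c_2e^(3t)sin(2t) - 2c_2e^(3t)cos(2t)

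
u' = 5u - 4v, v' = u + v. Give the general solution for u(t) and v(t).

Coefficient matrix A = [[5, -4], [1, 1]].
Characteristic polynomial det(A - λI) = λ^2 - 6λ + 9 = 0.
Single eigenvalue λ = 3 with algebraic multiplicity 2.
Eigenvector v = (-2,-1); generalized eigenvector w with (A-λI)w=v is (-1,0).
General solution: e^(3t)[c_1·v + c_2·(t·v + w)].

u(t) = -2c_1e^(3t) - 2c_2te^(3t) - c_2e^(3t), v(t) = -c_1e^(3t) - c_2te^(3t)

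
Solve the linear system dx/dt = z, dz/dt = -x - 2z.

Coefficient matrix A = [[0, 1], [-1, -2]].
Characteristic polynomial det(A - λI) = λ^2 + 2λ + 1 = 0.
Single eigenvalue λ = -1 with algebraic multiplicity 2.
Eigenvector v = (1,-1); generalized eigenvector w with (A-λI)w=v is (-2,3).
General solution: e^(-t)[c_1·v + c_2·(t·v + w)].

x(t) = c_1e^(-t) + c_2te^(-t) - 2c_2e^(-t), z(t) = -c_1e^(-t) - c_2te^(-t) + 3c_2e^(-t)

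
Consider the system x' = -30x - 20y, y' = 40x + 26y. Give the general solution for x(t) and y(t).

Coefficient matrix A = [[-30, -20], [40, 26]].
Characteristic polynomial det(A - λI) = λ^2 + 4λ + 20 = 0.
Eigenvalues λ = -2 ± 4i (complex conjugate pair).
For λ=-2+4i: an eigenvector is (-2,3) - i(-1,1) = (-2 + i, 3 - i).
A real fundamental pair from Re and Im of e^((-2+4i)t)v: X_1 = e^(-2t)(cos(4t)·(-2,3) + sin(4t)·(-1,1)), X_2 = e^(-2t)(sin(4t)·(-2,3) - cos(4t)·(-1,1)).
General solution: C_1X_1 + C_2X_2.

x(t) = -C_1e^(-2t)sin(4t) - 2C_1e^(-2t)cos(4t) - 2C_2e^(-2t)sin(4t) + C_2e^(-2t)cos(4t), y(t) = C_1e^(-2t)sin(4t) + 3C_1e^(-2t)cos(4t) + 3C_2e^(-2t)sin(4t) - C_2e^(-2t)cos(4t)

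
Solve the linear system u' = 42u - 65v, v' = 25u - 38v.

u(t) = -3c_1e^(2t)sin(5t) - 2c_1e^(2t)cos(5t) - 2c_2e^(2t)sin(5t) + 3c_2e^(2t)cos(5t), v(t) = -2c_1e^(2t)sin(5t) - c_1e^(2t)cos(5t) - c_2e^(2t)sin(5t) + 2c_2e^(2t)cos(5t)

Coefficient matrix A = [[42, -65], [25, -38]].
Characteristic polynomial det(A - λI) = λ^2 - 4λ + 29 = 0.
Eigenvalues λ = 2 ± 5i (complex conjugate pair).
For λ=2+5i: an eigenvector is (-2,-1) - i(-3,-2) = (-2 + 3i, -1 + 2i).
A real fundamental pair from Re and Im of e^((2+5i)t)v: X_1 = e^(2t)(cos(5t)·(-2,-1) + sin(5t)·(-3,-2)), X_2 = e^(2t)(sin(5t)·(-2,-1) - cos(5t)·(-3,-2)).
General solution: c_1X_1 + c_2X_2.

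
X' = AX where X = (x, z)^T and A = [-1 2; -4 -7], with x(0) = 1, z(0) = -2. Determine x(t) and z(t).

x(t) = e^(-5t), z(t) = -2e^(-5t)

Coefficient matrix A = [[-1, 2], [-4, -7]].
Characteristic polynomial det(A - λI) = λ^2 + 8λ + 15 = 0.
Eigenvalues λ = -3, -5.
For λ=-3: (A-λI) row 1 is [2, 2], so an eigenvector is (-1, 1).
For λ=-5: (A-λI) row 1 is [4, 2], so an eigenvector is (1, -2).
General solution: C_1e^(-3t)(-1,1) + C_2e^(-5t)(1,-2).
Applying x(0)=1, z(0)=-2 gives C_1=0, C_2=1.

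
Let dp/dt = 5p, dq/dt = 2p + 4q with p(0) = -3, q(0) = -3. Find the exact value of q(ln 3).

-1215

A = [[5,0],[2,4]]; eigenvalues λ = 5, 4.
Eigenvectors: (1,2) for λ=5, (0,-1) for λ=4.
From the initial condition, c_1 = -3, c_2 = -3.
q(ln 3) = (-3)(3^5)(2) + (-3)(3^4)(-1) = -1215.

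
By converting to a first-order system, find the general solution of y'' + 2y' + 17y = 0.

y(t) = C_1e^(-t)cos(4t) + C_2e^(-t)sin(4t)

Let x_1 = y, x_2 = y'. Then x_1' = x_2 and x_2' = -17x_1 - 2x_2.
A = [[0,1],[-17,-2]]; det(A-λI) = λ^2 + 2λ + 17.
Eigenvalues λ = -1 ± 4i.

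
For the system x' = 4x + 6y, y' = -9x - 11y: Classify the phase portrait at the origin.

A = [[4,6],[-9,-11]]; det(A-λI) = λ^2 + 7λ + 10.
λ = -2, -5: both negative.

stable node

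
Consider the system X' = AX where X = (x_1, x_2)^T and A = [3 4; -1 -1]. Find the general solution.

Coefficient matrix A = [[3, 4], [-1, -1]].
Characteristic polynomial det(A - λI) = λ^2 - 2λ + 1 = 0.
Single eigenvalue λ = 1 with algebraic multiplicity 2.
Eigenvector v = (-2,1); generalized eigenvector w with (A-λI)w=v is (-3,1).
General solution: e^(t)[c_1·v + c_2·(t·v + w)].

x_1(t) = -2c_1e^(t) - 2c_2te^(t) - 3c_2e^(t), x_2(t) = c_1e^(t) + c_2te^(t) + c_2e^(t)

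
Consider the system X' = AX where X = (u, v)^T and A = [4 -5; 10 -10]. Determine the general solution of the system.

u(t) = -c_1e^(-3t)sin(t) + 2c_1e^(-3t)cos(t) + 2c_2e^(-3t)sin(t) + c_2e^(-3t)cos(t), v(t) = -c_1e^(-3t)sin(t) + 3c_1e^(-3t)cos(t) + 3c_2e^(-3t)sin(t) + c_2e^(-3t)cos(t)

Coefficient matrix A = [[4, -5], [10, -10]].
Characteristic polynomial det(A - λI) = λ^2 + 6λ + 10 = 0.
Eigenvalues λ = -3 ± i (complex conjugate pair).
For λ=-3+i: an eigenvector is (2,3) - i(-1,-1) = (2 + i, 3 + i).
A real fundamental pair from Re and Im of e^((-3+i)t)v: X_1 = e^(-3t)(cos(t)·(2,3) + sin(t)·(-1,-1)), X_2 = e^(-3t)(sin(t)·(2,3) - cos(t)·(-1,-1)).
General solution: c_1X_1 + c_2X_2.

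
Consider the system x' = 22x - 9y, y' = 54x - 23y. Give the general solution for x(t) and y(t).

x(t) = -C_1e^(-5t) + C_2e^(4t), y(t) = -3C_1e^(-5t) + 2C_2e^(4t)

Coefficient matrix A = [[22, -9], [54, -23]].
Characteristic polynomial det(A - λI) = λ^2 + λ - 20 = 0.
Eigenvalues λ = -5, 4.
For λ=-5: (A-λI) row 1 is [27, -9], so an eigenvector is (-1, -3).
For λ=4: (A-λI) row 1 is [18, -9], so an eigenvector is (1, 2).
General solution: C_1e^(-5t)(-1,-3) + C_2e^(4t)(1,2).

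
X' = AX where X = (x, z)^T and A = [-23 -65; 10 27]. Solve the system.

Coefficient matrix A = [[-23, -65], [10, 27]].
Characteristic polynomial det(A - λI) = λ^2 - 4λ + 29 = 0.
Eigenvalues λ = 2 ± 5i (complex conjugate pair).
For λ=2+5i: an eigenvector is (-2,1) - i(-3,1) = (-2 + 3i, 1 - i).
A real fundamental pair from Re and Im of e^((2+5i)t)v: X_1 = e^(2t)(cos(5t)·(-2,1) + sin(5t)·(-3,1)), X_2 = e^(2t)(sin(5t)·(-2,1) - cos(5t)·(-3,1)).
General solution: K_1X_1 + K_2X_2.

x(t) = -3K_1e^(2t)sin(5t) - 2K_1e^(2t)cos(5t) - 2K_2e^(2t)sin(5t) + 3K_2e^(2t)cos(5t), z(t) = K_1e^(2t)sin(5t) + K_1e^(2t)cos(5t) + K_2e^(2t)sin(5t) - K_2e^(2t)cos(5t)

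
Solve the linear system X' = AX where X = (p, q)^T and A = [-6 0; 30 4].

p(t) = K_2e^(-6t), q(t) = K_1e^(4t) - 3K_2e^(-6t)

Coefficient matrix A = [[-6, 0], [30, 4]].
Characteristic polynomial det(A - λI) = λ^2 + 2λ - 24 = 0.
Eigenvalues λ = 4, -6.
For λ=4: (A-λI) row 1 is [-10, 0], so an eigenvector is (0, 1).
For λ=-6: (A-λI) row 2 is [30, 10], so an eigenvector is (1, -3).
General solution: K_1e^(4t)(0,1) + K_2e^(-6t)(1,-3).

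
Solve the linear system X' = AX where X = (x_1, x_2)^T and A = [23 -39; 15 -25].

Coefficient matrix A = [[23, -39], [15, -25]].
Characteristic polynomial det(A - λI) = λ^2 + 2λ + 10 = 0.
Eigenvalues λ = -1 ± 3i (complex conjugate pair).
For λ=-1+3i: an eigenvector is (3,2) - i(-2,-1) = (3 + 2i, 2 + i).
A real fundamental pair from Re and Im of e^((-1+3i)t)v: X_1 = e^(-t)(cos(3t)·(3,2) + sin(3t)·(-2,-1)), X_2 = e^(-t)(sin(3t)·(3,2) - cos(3t)·(-2,-1)).
General solution: C_1X_1 + C_2X_2.

x_1(t) = -2C_1e^(-t)sin(3t) + 3C_1e^(-t)cos(3t) + 3C_2e^(-t)sin(3t) + 2C_2e^(-t)cos(3t), x_2(t) = -C_1e^(-t)sin(3t) + 2C_1e^(-t)cos(3t) + 2C_2e^(-t)sin(3t) + C_2e^(-t)cos(3t)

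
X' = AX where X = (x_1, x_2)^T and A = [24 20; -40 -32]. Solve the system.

x_1(t) = c_1e^(-4t)sin(4t) - 2c_1e^(-4t)cos(4t) - 2c_2e^(-4t)sin(4t) - c_2e^(-4t)cos(4t), x_2(t) = -c_1e^(-4t)sin(4t) + 3c_1e^(-4t)cos(4t) + 3c_2e^(-4t)sin(4t) + c_2e^(-4t)cos(4t)

Coefficient matrix A = [[24, 20], [-40, -32]].
Characteristic polynomial det(A - λI) = λ^2 + 8λ + 32 = 0.
Eigenvalues λ = -4 ± 4i (complex conjugate pair).
For λ=-4+4i: an eigenvector is (-2,3) - i(1,-1) = (-2 - i, 3 + i).
A real fundamental pair from Re and Im of e^((-4+4i)t)v: X_1 = e^(-4t)(cos(4t)·(-2,3) + sin(4t)·(1,-1)), X_2 = e^(-4t)(sin(4t)·(-2,3) - cos(4t)·(1,-1)).
General solution: c_1X_1 + c_2X_2.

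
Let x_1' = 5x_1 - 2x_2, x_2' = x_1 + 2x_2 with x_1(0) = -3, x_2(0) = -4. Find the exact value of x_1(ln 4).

192

A = [[5,-2],[1,2]]; eigenvalues λ = 3, 4.
Eigenvectors: (-1,-1) for λ=3, (2,1) for λ=4.
From the initial condition, c_1 = 5, c_2 = 1.
x_1(ln 4) = (5)(4^3)(-1) + (1)(4^4)(2) = 192.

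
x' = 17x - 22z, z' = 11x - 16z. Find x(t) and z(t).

Coefficient matrix A = [[17, -22], [11, -16]].
Characteristic polynomial det(A - λI) = λ^2 - λ - 30 = 0.
Eigenvalues λ = 6, -5.
For λ=6: (A-λI) row 1 is [11, -22], so an eigenvector is (2, 1).
For λ=-5: (A-λI) row 1 is [22, -22], so an eigenvector is (1, 1).
General solution: C_1e^(6t)(2,1) + C_2e^(-5t)(1,1).

x(t) = 2C_1e^(6t) + C_2e^(-5t), z(t) = C_1e^(6t) + C_2e^(-5t)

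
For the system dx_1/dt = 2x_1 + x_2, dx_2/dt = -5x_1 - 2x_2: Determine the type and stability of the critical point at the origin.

center

A = [[2,1],[-5,-2]]; det(A-λI) = λ^2 + 1.
λ = 0 ± i: zero real part.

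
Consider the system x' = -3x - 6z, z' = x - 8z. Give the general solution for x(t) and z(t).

x(t) = 2K_1e^(-6t) + 3K_2e^(-5t), z(t) = K_1e^(-6t) + K_2e^(-5t)

Coefficient matrix A = [[-3, -6], [1, -8]].
Characteristic polynomial det(A - λI) = λ^2 + 11λ + 30 = 0.
Eigenvalues λ = -6, -5.
For λ=-6: (A-λI) row 1 is [3, -6], so an eigenvector is (2, 1).
For λ=-5: (A-λI) row 1 is [2, -6], so an eigenvector is (3, 1).
General solution: K_1e^(-6t)(2,1) + K_2e^(-5t)(3,1).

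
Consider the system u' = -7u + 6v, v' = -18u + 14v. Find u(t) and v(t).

u(t) = -2K_1e^(2t) - K_2e^(5t), v(t) = -3K_1e^(2t) - 2K_2e^(5t)

Coefficient matrix A = [[-7, 6], [-18, 14]].
Characteristic polynomial det(A - λI) = λ^2 - 7λ + 10 = 0.
Eigenvalues λ = 2, 5.
For λ=2: (A-λI) row 1 is [-9, 6], so an eigenvector is (-2, -3).
For λ=5: (A-λI) row 1 is [-12, 6], so an eigenvector is (-1, -2).
General solution: K_1e^(2t)(-2,-3) + K_2e^(5t)(-1,-2).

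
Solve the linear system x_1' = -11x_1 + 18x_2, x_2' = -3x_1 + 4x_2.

x_1(t) = 3K_1e^(-5t) - 2K_2e^(-2t), x_2(t) = K_1e^(-5t) - K_2e^(-2t)

Coefficient matrix A = [[-11, 18], [-3, 4]].
Characteristic polynomial det(A - λI) = λ^2 + 7λ + 10 = 0.
Eigenvalues λ = -5, -2.
For λ=-5: (A-λI) row 1 is [-6, 18], so an eigenvector is (3, 1).
For λ=-2: (A-λI) row 1 is [-9, 18], so an eigenvector is (-2, -1).
General solution: K_1e^(-5t)(3,1) + K_2e^(-2t)(-2,-1).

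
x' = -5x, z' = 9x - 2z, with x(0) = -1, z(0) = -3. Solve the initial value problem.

x(t) = -e^(-5t), z(t) = -6e^(-2t) + 3e^(-5t)

Coefficient matrix A = [[-5, 0], [9, -2]].
Characteristic polynomial det(A - λI) = λ^2 + 7λ + 10 = 0.
Eigenvalues λ = -5, -2.
For λ=-5: (A-λI) row 2 is [9, 3], so an eigenvector is (1, -3).
For λ=-2: (A-λI) row 1 is [-3, 0], so an eigenvector is (0, 1).
General solution: C_1e^(-5t)(1,-3) + C_2e^(-2t)(0,1).
Applying x(0)=-1, z(0)=-3 gives C_1=-1, C_2=-6.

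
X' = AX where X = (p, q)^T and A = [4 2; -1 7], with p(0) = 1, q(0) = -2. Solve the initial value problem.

Coefficient matrix A = [[4, 2], [-1, 7]].
Characteristic polynomial det(A - λI) = λ^2 - 11λ + 30 = 0.
Eigenvalues λ = 6, 5.
For λ=6: (A-λI) row 1 is [-2, 2], so an eigenvector is (-1, -1).
For λ=5: (A-λI) row 1 is [-1, 2], so an eigenvector is (-2, -1).
General solution: K_1e^(6t)(-1,-1) + K_2e^(5t)(-2,-1).
Applying p(0)=1, q(0)=-2 gives K_1=5, K_2=-3.

p(t) = -5e^(6t) + 6e^(5t), q(t) = -5e^(6t) + 3e^(5t)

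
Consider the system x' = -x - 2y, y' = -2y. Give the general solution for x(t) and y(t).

x(t) = K_1e^(-t) - 2K_2e^(-2t), y(t) = -K_2e^(-2t)

Coefficient matrix A = [[-1, -2], [0, -2]].
Characteristic polynomial det(A - λI) = λ^2 + 3λ + 2 = 0.
Eigenvalues λ = -1, -2.
For λ=-1: (A-λI) row 1 is [0, -2], so an eigenvector is (1, 0).
For λ=-2: (A-λI) row 1 is [1, -2], so an eigenvector is (-2, -1).
General solution: K_1e^(-t)(1,0) + K_2e^(-2t)(-2,-1).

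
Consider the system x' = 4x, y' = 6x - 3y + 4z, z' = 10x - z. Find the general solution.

x(t) = c_3e^(4t), y(t) = 2c_1e^(-t) + c_2e^(-3t) + 2c_3e^(4t), z(t) = c_1e^(-t) + 2c_3e^(4t)

Coefficient matrix A = [[4, 0, 0], [6, -3, 4], [10, 0, -1]].
det(A - λI) = 0 gives eigenvalues λ = -1, -3, 4.
For λ=-1: eigenvector (0,2,1).
For λ=-3: eigenvector (0,1,0).
For λ=4: eigenvector (1,2,2).
General solution: c_1e^(-t)(0,2,1) + c_2e^(-3t)(0,1,0) + c_3e^(4t)(1,2,2).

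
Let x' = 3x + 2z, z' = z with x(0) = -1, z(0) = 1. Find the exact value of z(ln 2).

2

A = [[3,2],[0,1]]; eigenvalues λ = 3, 1.
Eigenvectors: (1,0) for λ=3, (-1,1) for λ=1.
From the initial condition, c_1 = 0, c_2 = 1.
z(ln 2) = (0)(2^3)(0) + (1)(2^1)(1) = 2.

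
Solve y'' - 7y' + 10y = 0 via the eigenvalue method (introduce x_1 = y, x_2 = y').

y(t) = K_1e^(2t) + K_2e^(5t)

Let x_1 = y, x_2 = y'. Then x_1' = x_2 and x_2' = -10x_1 + 7x_2.
A = [[0,1],[-10,7]]; det(A-λI) = λ^2 - 7λ + 10.
Eigenvalues λ = 2, 5 with eigenvectors (1,2), (1,5).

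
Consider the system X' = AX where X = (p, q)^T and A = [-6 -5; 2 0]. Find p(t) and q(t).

p(t) = 2K_1e^(-3t)sin(t) + K_1e^(-3t)cos(t) + K_2e^(-3t)sin(t) - 2K_2e^(-3t)cos(t), q(t) = -K_1e^(-3t)sin(t) - K_1e^(-3t)cos(t) - K_2e^(-3t)sin(t) + K_2e^(-3t)cos(t)

Coefficient matrix A = [[-6, -5], [2, 0]].
Characteristic polynomial det(A - λI) = λ^2 + 6λ + 10 = 0.
Eigenvalues λ = -3 ± i (complex conjugate pair).
For λ=-3+i: an eigenvector is (1,-1) - i(2,-1) = (1 - 2i, -1 + i).
A real fundamental pair from Re and Im of e^((-3+i)t)v: X_1 = e^(-3t)(cos(t)·(1,-1) + sin(t)·(2,-1)), X_2 = e^(-3t)(sin(t)·(1,-1) - cos(t)·(2,-1)).
General solution: K_1X_1 + K_2X_2.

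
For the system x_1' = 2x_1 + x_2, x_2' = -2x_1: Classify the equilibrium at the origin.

A = [[2,1],[-2,0]]; det(A-λI) = λ^2 - 2λ + 2.
λ = 1 ± i: positive real part.

unstable spiral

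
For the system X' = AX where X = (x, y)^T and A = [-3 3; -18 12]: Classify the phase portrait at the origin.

unstable node

A = [[-3,3],[-18,12]]; det(A-λI) = λ^2 - 9λ + 18.
λ = 3, 6: both positive.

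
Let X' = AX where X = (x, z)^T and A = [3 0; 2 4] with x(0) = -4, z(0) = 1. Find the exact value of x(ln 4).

A = [[3,0],[2,4]]; eigenvalues λ = 4, 3.
Eigenvectors: (0,1) for λ=4, (-1,2) for λ=3.
From the initial condition, c_1 = -7, c_2 = 4.
x(ln 4) = (-7)(4^4)(0) + (4)(4^3)(-1) = -256.

-256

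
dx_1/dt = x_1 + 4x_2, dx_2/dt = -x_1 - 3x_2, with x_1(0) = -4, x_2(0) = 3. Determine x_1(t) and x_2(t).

Coefficient matrix A = [[1, 4], [-1, -3]].
Characteristic polynomial det(A - λI) = λ^2 + 2λ + 1 = 0.
Single eigenvalue λ = -1 with algebraic multiplicity 2.
Eigenvector v = (2,-1); generalized eigenvector w with (A-λI)w=v is (-3,2).
General solution: e^(-t)[C_1·v + C_2·(t·v + w)].
Applying x_1(0)=-4, x_2(0)=3 gives C_1=1, C_2=2.

x_1(t) = 4te^(-t) - 4e^(-t), x_2(t) = -2te^(-t) + 3e^(-t)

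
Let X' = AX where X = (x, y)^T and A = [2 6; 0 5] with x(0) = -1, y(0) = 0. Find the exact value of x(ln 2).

A = [[2,6],[0,5]]; eigenvalues λ = 5, 2.
Eigenvectors: (-2,-1) for λ=5, (-1,0) for λ=2.
From the initial condition, c_1 = 0, c_2 = 1.
x(ln 2) = (0)(2^5)(-2) + (1)(2^2)(-1) = -4.

-4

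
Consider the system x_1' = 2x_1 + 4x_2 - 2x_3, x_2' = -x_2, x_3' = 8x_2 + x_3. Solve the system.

x_1(t) = C_1e^(2t) - 4C_2e^(-t) + 2C_3e^(t), x_2(t) = C_2e^(-t), x_3(t) = -4C_2e^(-t) + C_3e^(t)

Coefficient matrix A = [[2, 4, -2], [0, -1, 0], [0, 8, 1]].
det(A - λI) = 0 gives eigenvalues λ = 2, -1, 1.
For λ=2: eigenvector (1,0,0).
For λ=-1: eigenvector (-4,1,-4).
For λ=1: eigenvector (2,0,1).
General solution: C_1e^(2t)(1,0,0) + C_2e^(-t)(-4,1,-4) + C_3e^(t)(2,0,1).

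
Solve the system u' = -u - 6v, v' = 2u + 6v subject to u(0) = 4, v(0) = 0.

Coefficient matrix A = [[-1, -6], [2, 6]].
Characteristic polynomial det(A - λI) = λ^2 - 5λ + 6 = 0.
Eigenvalues λ = 3, 2.
For λ=3: (A-λI) row 1 is [-4, -6], so an eigenvector is (-3, 2).
For λ=2: (A-λI) row 1 is [-3, -6], so an eigenvector is (2, -1).
General solution: K_1e^(3t)(-3,2) + K_2e^(2t)(2,-1).
Applying u(0)=4, v(0)=0 gives K_1=4, K_2=8.

u(t) = -12e^(3t) + 16e^(2t), v(t) = 8e^(3t) - 8e^(2t)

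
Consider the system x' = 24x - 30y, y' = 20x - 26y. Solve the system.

x(t) = -C_1e^(-6t) + 3C_2e^(4t), y(t) = -C_1e^(-6t) + 2C_2e^(4t)

Coefficient matrix A = [[24, -30], [20, -26]].
Characteristic polynomial det(A - λI) = λ^2 + 2λ - 24 = 0.
Eigenvalues λ = -6, 4.
For λ=-6: (A-λI) row 1 is [30, -30], so an eigenvector is (-1, -1).
For λ=4: (A-λI) row 1 is [20, -30], so an eigenvector is (3, 2).
General solution: C_1e^(-6t)(-1,-1) + C_2e^(4t)(3,2).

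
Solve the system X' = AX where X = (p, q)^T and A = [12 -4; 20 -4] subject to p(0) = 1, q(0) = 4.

p(t) = -2e^(4t)sin(4t) + e^(4t)cos(4t), q(t) = -3e^(4t)sin(4t) + 4e^(4t)cos(4t)

Coefficient matrix A = [[12, -4], [20, -4]].
Characteristic polynomial det(A - λI) = λ^2 - 8λ + 32 = 0.
Eigenvalues λ = 4 ± 4i (complex conjugate pair).
For λ=4+4i: an eigenvector is (1,2) - i(0,1) = (1, 2 - i).
A real fundamental pair from Re and Im of e^((4+4i)t)v: X_1 = e^(4t)(cos(4t)·(1,2) + sin(4t)·(0,1)), X_2 = e^(4t)(sin(4t)·(1,2) - cos(4t)·(0,1)).
General solution: c_1X_1 + c_2X_2.
Applying p(0)=1, q(0)=4 gives c_1=1, c_2=-2.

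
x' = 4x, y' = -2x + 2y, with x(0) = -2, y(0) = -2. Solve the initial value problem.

x(t) = -2e^(4t), y(t) = 2e^(4t) - 4e^(2t)

Coefficient matrix A = [[4, 0], [-2, 2]].
Characteristic polynomial det(A - λI) = λ^2 - 6λ + 8 = 0.
Eigenvalues λ = 2, 4.
For λ=2: (A-λI) row 1 is [2, 0], so an eigenvector is (0, -1).
For λ=4: (A-λI) row 2 is [-2, -2], so an eigenvector is (-1, 1).
General solution: c_1e^(2t)(0,-1) + c_2e^(4t)(-1,1).
Applying x(0)=-2, y(0)=-2 gives c_1=4, c_2=2.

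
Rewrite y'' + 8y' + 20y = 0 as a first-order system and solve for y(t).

Let x_1 = y, x_2 = y'. Then x_1' = x_2 and x_2' = -20x_1 - 8x_2.
A = [[0,1],[-20,-8]]; det(A-λI) = λ^2 + 8λ + 20.
Eigenvalues λ = -4 ± 2i.

y(t) = c_1e^(-4t)cos(2t) + c_2e^(-4t)sin(2t)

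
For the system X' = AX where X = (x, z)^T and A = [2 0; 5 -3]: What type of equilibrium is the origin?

A = [[2,0],[5,-3]]; det(A-λI) = λ^2 + λ - 6.
λ = -3, 2: opposite signs.

saddle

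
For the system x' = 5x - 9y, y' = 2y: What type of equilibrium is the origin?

unstable node

A = [[5,-9],[0,2]]; det(A-λI) = λ^2 - 7λ + 10.
λ = 5, 2: both positive.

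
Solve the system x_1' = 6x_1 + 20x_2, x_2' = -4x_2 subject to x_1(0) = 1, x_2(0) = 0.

x_1(t) = e^(6t), x_2(t) = 0

Coefficient matrix A = [[6, 20], [0, -4]].
Characteristic polynomial det(A - λI) = λ^2 - 2λ - 24 = 0.
Eigenvalues λ = -4, 6.
For λ=-4: (A-λI) row 1 is [10, 20], so an eigenvector is (2, -1).
For λ=6: (A-λI) row 1 is [0, 20], so an eigenvector is (1, 0).
General solution: c_1e^(-4t)(2,-1) + c_2e^(6t)(1,0).
Applying x_1(0)=1, x_2(0)=0 gives c_1=0, c_2=1.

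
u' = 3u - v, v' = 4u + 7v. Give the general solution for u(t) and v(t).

u(t) = -c_1e^(5t) - c_2te^(5t) + c_2e^(5t), v(t) = 2c_1e^(5t) + 2c_2te^(5t) - c_2e^(5t)

Coefficient matrix A = [[3, -1], [4, 7]].
Characteristic polynomial det(A - λI) = λ^2 - 10λ + 25 = 0.
Single eigenvalue λ = 5 with algebraic multiplicity 2.
Eigenvector v = (-1,2); generalized eigenvector w with (A-λI)w=v is (1,-1).
General solution: e^(5t)[c_1·v + c_2·(t·v + w)].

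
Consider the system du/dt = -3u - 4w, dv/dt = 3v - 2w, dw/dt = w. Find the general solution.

Coefficient matrix A = [[-3, 0, -4], [0, 3, -2], [0, 0, 1]].
det(A - λI) = 0 gives eigenvalues λ = -3, 3, 1.
For λ=-3: eigenvector (1,0,0).
For λ=3: eigenvector (0,1,0).
For λ=1: eigenvector (-1,1,1).
General solution: C_1e^(-3t)(1,0,0) + C_2e^(3t)(0,1,0) + C_3e^(t)(-1,1,1).

u(t) = C_1e^(-3t) - C_3e^(t), v(t) = C_2e^(3t) + C_3e^(t), w(t) = C_3e^(t)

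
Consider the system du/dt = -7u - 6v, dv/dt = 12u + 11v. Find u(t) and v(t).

u(t) = -c_1e^(-t) + c_2e^(5t), v(t) = c_1e^(-t) - 2c_2e^(5t)

Coefficient matrix A = [[-7, -6], [12, 11]].
Characteristic polynomial det(A - λI) = λ^2 - 4λ - 5 = 0.
Eigenvalues λ = -1, 5.
For λ=-1: (A-λI) row 1 is [-6, -6], so an eigenvector is (-1, 1).
For λ=5: (A-λI) row 1 is [-12, -6], so an eigenvector is (1, -2).
General solution: c_1e^(-t)(-1,1) + c_2e^(5t)(1,-2).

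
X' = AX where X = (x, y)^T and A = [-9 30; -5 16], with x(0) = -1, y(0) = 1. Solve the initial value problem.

x(t) = 8e^(6t) - 9e^(t), y(t) = 4e^(6t) - 3e^(t)

Coefficient matrix A = [[-9, 30], [-5, 16]].
Characteristic polynomial det(A - λI) = λ^2 - 7λ + 6 = 0.
Eigenvalues λ = 1, 6.
For λ=1: (A-λI) row 1 is [-10, 30], so an eigenvector is (-3, -1).
For λ=6: (A-λI) row 1 is [-15, 30], so an eigenvector is (-2, -1).
General solution: c_1e^(t)(-3,-1) + c_2e^(6t)(-2,-1).
Applying x(0)=-1, y(0)=1 gives c_1=3, c_2=-4.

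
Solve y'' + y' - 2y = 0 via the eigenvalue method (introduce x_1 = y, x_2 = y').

y(t) = K_1e^(t) + K_2e^(-2t)

Let x_1 = y, x_2 = y'. Then x_1' = x_2 and x_2' = 2x_1 - x_2.
A = [[0,1],[2,-1]]; det(A-λI) = λ^2 + λ - 2.
Eigenvalues λ = 1, -2 with eigenvectors (1,1), (1,-2).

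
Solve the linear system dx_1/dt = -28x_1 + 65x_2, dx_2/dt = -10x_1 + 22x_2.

x_1(t) = 3C_1e^(-3t)sin(5t) + 2C_1e^(-3t)cos(5t) + 2C_2e^(-3t)sin(5t) - 3C_2e^(-3t)cos(5t), x_2(t) = C_1e^(-3t)sin(5t) + C_1e^(-3t)cos(5t) + C_2e^(-3t)sin(5t) - C_2e^(-3t)cos(5t)

Coefficient matrix A = [[-28, 65], [-10, 22]].
Characteristic polynomial det(A - λI) = λ^2 + 6λ + 34 = 0.
Eigenvalues λ = -3 ± 5i (complex conjugate pair).
For λ=-3+5i: an eigenvector is (2,1) - i(3,1) = (2 - 3i, 1 - i).
A real fundamental pair from Re and Im of e^((-3+5i)t)v: X_1 = e^(-3t)(cos(5t)·(2,1) + sin(5t)·(3,1)), X_2 = e^(-3t)(sin(5t)·(2,1) - cos(5t)·(3,1)).
General solution: C_1X_1 + C_2X_2.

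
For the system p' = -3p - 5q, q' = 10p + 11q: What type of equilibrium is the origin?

A = [[-3,-5],[10,11]]; det(A-λI) = λ^2 - 8λ + 17.
λ = 4 ± i: positive real part.

unstable spiral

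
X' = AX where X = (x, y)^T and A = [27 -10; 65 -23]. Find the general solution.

Coefficient matrix A = [[27, -10], [65, -23]].
Characteristic polynomial det(A - λI) = λ^2 - 4λ + 29 = 0.
Eigenvalues λ = 2 ± 5i (complex conjugate pair).
For λ=2+5i: an eigenvector is (-1,-3) - i(1,2) = (-1 - i, -3 - 2i).
A real fundamental pair from Re and Im of e^((2+5i)t)v: X_1 = e^(2t)(cos(5t)·(-1,-3) + sin(5t)·(1,2)), X_2 = e^(2t)(sin(5t)·(-1,-3) - cos(5t)·(1,2)).
General solution: K_1X_1 + K_2X_2.

x(t) = K_1e^(2t)sin(5t) - K_1e^(2t)cos(5t) - K_2e^(2t)sin(5t) - K_2e^(2t)cos(5t), y(t) = 2K_1e^(2t)sin(5t) - 3K_1e^(2t)cos(5t) - 3K_2e^(2t)sin(5t) - 2K_2e^(2t)cos(5t)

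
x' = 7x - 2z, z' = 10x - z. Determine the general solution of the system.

x(t) = -c_1e^(3t)cos(2t) - c_2e^(3t)sin(2t), z(t) = -c_1e^(3t)sin(2t) - 2c_1e^(3t)cos(2t) - 2c_2e^(3t)sin(2t) + c_2e^(3t)cos(2t)

Coefficient matrix A = [[7, -2], [10, -1]].
Characteristic polynomial det(A - λI) = λ^2 - 6λ + 13 = 0.
Eigenvalues λ = 3 ± 2i (complex conjugate pair).
For λ=3+2i: an eigenvector is (-1,-2) - i(0,-1) = (-1, -2 + i).
A real fundamental pair from Re and Im of e^((3+2i)t)v: X_1 = e^(3t)(cos(2t)·(-1,-2) + sin(2t)·(0,-1)), X_2 = e^(3t)(sin(2t)·(-1,-2) - cos(2t)·(0,-1)).
General solution: c_1X_1 + c_2X_2.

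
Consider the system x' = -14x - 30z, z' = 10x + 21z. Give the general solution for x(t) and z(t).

Coefficient matrix A = [[-14, -30], [10, 21]].
Characteristic polynomial det(A - λI) = λ^2 - 7λ + 6 = 0.
Eigenvalues λ = 1, 6.
For λ=1: (A-λI) row 1 is [-15, -30], so an eigenvector is (2, -1).
For λ=6: (A-λI) row 1 is [-20, -30], so an eigenvector is (-3, 2).
General solution: K_1e^(t)(2,-1) + K_2e^(6t)(-3,2).

x(t) = 2K_1e^(t) - 3K_2e^(6t), z(t) = -K_1e^(t) + 2K_2e^(6t)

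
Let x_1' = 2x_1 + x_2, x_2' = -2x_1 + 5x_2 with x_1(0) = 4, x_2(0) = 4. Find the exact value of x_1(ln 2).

A = [[2,1],[-2,5]]; eigenvalues λ = 4, 3.
Eigenvectors: (-1,-2) for λ=4, (-1,-1) for λ=3.
From the initial condition, c_1 = 0, c_2 = -4.
x_1(ln 2) = (0)(2^4)(-1) + (-4)(2^3)(-1) = 32.

32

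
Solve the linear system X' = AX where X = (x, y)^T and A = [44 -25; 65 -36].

x(t) = 2c_1e^(4t)sin(5t) - c_1e^(4t)cos(5t) - c_2e^(4t)sin(5t) - 2c_2e^(4t)cos(5t), y(t) = 3c_1e^(4t)sin(5t) - 2c_1e^(4t)cos(5t) - 2c_2e^(4t)sin(5t) - 3c_2e^(4t)cos(5t)

Coefficient matrix A = [[44, -25], [65, -36]].
Characteristic polynomial det(A - λI) = λ^2 - 8λ + 41 = 0.
Eigenvalues λ = 4 ± 5i (complex conjugate pair).
For λ=4+5i: an eigenvector is (-1,-2) - i(2,3) = (-1 - 2i, -2 - 3i).
A real fundamental pair from Re and Im of e^((4+5i)t)v: X_1 = e^(4t)(cos(5t)·(-1,-2) + sin(5t)·(2,3)), X_2 = e^(4t)(sin(5t)·(-1,-2) - cos(5t)·(2,3)).
General solution: c_1X_1 + c_2X_2.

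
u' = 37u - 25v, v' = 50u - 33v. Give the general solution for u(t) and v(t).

u(t) = 2C_1e^(2t)sin(5t) + C_1e^(2t)cos(5t) + C_2e^(2t)sin(5t) - 2C_2e^(2t)cos(5t), v(t) = 3C_1e^(2t)sin(5t) + C_1e^(2t)cos(5t) + C_2e^(2t)sin(5t) - 3C_2e^(2t)cos(5t)

Coefficient matrix A = [[37, -25], [50, -33]].
Characteristic polynomial det(A - λI) = λ^2 - 4λ + 29 = 0.
Eigenvalues λ = 2 ± 5i (complex conjugate pair).
For λ=2+5i: an eigenvector is (1,1) - i(2,3) = (1 - 2i, 1 - 3i).
A real fundamental pair from Re and Im of e^((2+5i)t)v: X_1 = e^(2t)(cos(5t)·(1,1) + sin(5t)·(2,3)), X_2 = e^(2t)(sin(5t)·(1,1) - cos(5t)·(2,3)).
General solution: C_1X_1 + C_2X_2.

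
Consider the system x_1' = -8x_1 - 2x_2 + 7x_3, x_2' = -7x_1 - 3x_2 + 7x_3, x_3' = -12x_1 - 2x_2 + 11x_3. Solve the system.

Coefficient matrix A = [[-8, -2, 7], [-7, -3, 7], [-12, -2, 11]].
det(A - λI) = 0 gives eigenvalues λ = -1, -3, 4.
For λ=-1: eigenvector (1,0,1).
For λ=-3: eigenvector (1,1,1).
For λ=4: eigenvector (1,1,2).
General solution: C_1e^(-t)(1,0,1) + C_2e^(-3t)(1,1,1) + C_3e^(4t)(1,1,2).

x_1(t) = C_1e^(-t) + C_2e^(-3t) + C_3e^(4t), x_2(t) = C_2e^(-3t) + C_3e^(4t), x_3(t) = C_1e^(-t) + C_2e^(-3t) + 2C_3e^(4t)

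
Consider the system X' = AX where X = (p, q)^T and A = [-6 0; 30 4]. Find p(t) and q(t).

Coefficient matrix A = [[-6, 0], [30, 4]].
Characteristic polynomial det(A - λI) = λ^2 + 2λ - 24 = 0.
Eigenvalues λ = -6, 4.
For λ=-6: (A-λI) row 2 is [30, 10], so an eigenvector is (-1, 3).
For λ=4: (A-λI) row 1 is [-10, 0], so an eigenvector is (0, -1).
General solution: K_1e^(-6t)(-1,3) + K_2e^(4t)(0,-1).

p(t) = -K_1e^(-6t), q(t) = 3K_1e^(-6t) - K_2e^(4t)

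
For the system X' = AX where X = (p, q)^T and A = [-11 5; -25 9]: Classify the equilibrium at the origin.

A = [[-11,5],[-25,9]]; det(A-λI) = λ^2 + 2λ + 26.
λ = -1 ± 5i: negative real part.

stable spiral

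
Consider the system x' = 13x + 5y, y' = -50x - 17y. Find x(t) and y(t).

Coefficient matrix A = [[13, 5], [-50, -17]].
Characteristic polynomial det(A - λI) = λ^2 + 4λ + 29 = 0.
Eigenvalues λ = -2 ± 5i (complex conjugate pair).
For λ=-2+5i: an eigenvector is (0,-1) - i(-1,3) = (0 + i, -1 - 3i).
A real fundamental pair from Re and Im of e^((-2+5i)t)v: X_1 = e^(-2t)(cos(5t)·(0,-1) + sin(5t)·(-1,3)), X_2 = e^(-2t)(sin(5t)·(0,-1) - cos(5t)·(-1,3)).
General solution: C_1X_1 + C_2X_2.

x(t) = -C_1e^(-2t)sin(5t) + C_2e^(-2t)cos(5t), y(t) = 3C_1e^(-2t)sin(5t) - C_1e^(-2t)cos(5t) - C_2e^(-2t)sin(5t) - 3C_2e^(-2t)cos(5t)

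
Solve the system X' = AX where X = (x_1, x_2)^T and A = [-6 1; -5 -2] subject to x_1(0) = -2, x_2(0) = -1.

Coefficient matrix A = [[-6, 1], [-5, -2]].
Characteristic polynomial det(A - λI) = λ^2 + 8λ + 17 = 0.
Eigenvalues λ = -4 ± i (complex conjugate pair).
For λ=-4+i: an eigenvector is (0,-1) - i(-1,-2) = (0 + i, -1 + 2i).
A real fundamental pair from Re and Im of e^((-4+i)t)v: X_1 = e^(-4t)(cos(t)·(0,-1) + sin(t)·(-1,-2)), X_2 = e^(-4t)(sin(t)·(0,-1) - cos(t)·(-1,-2)).
General solution: c_1X_1 + c_2X_2.
Applying x_1(0)=-2, x_2(0)=-1 gives c_1=-3, c_2=-2.

x_1(t) = 3e^(-4t)sin(t) - 2e^(-4t)cos(t), x_2(t) = 8e^(-4t)sin(t) - e^(-4t)cos(t)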